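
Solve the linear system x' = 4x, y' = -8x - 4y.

x(t) = C_1e^(4t), y(t) = -C_1e^(4t) - C_2e^(-4t)

Coefficient matrix A = [[4, 0], [-8, -4]].
Characteristic polynomial det(A - λI) = λ^2 - 16 = 0.
Eigenvalues λ = 4, -4.
For λ=4: (A-λI) row 2 is [-8, -8], so an eigenvector is (1, -1).
For λ=-4: (A-λI) row 1 is [8, 0], so an eigenvector is (0, -1).
General solution: C_1e^(4t)(1,-1) + C_2e^(-4t)(0,-1).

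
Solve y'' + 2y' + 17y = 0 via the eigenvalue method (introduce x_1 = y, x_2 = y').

y(t) = C_1e^(-t)cos(4t) + C_2e^(-t)sin(4t)

Let x_1 = y, x_2 = y'. Then x_1' = x_2 and x_2' = -17x_1 - 2x_2.
A = [[0,1],[-17,-2]]; det(A-λI) = λ^2 + 2λ + 17.
Eigenvalues λ = -1 ± 4i.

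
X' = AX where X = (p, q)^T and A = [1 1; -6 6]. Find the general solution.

p(t) = -c_1e^(3t) + c_2e^(4t), q(t) = -2c_1e^(3t) + 3c_2e^(4t)

Coefficient matrix A = [[1, 1], [-6, 6]].
Characteristic polynomial det(A - λI) = λ^2 - 7λ + 12 = 0.
Eigenvalues λ = 3, 4.
For λ=3: (A-λI) row 1 is [-2, 1], so an eigenvector is (-1, -2).
For λ=4: (A-λI) row 1 is [-3, 1], so an eigenvector is (1, 3).
General solution: c_1e^(3t)(-1,-2) + c_2e^(4t)(1,3).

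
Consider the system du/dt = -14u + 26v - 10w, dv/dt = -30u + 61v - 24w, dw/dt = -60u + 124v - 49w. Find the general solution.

Coefficient matrix A = [[-14, 26, -10], [-30, 61, -24], [-60, 124, -49]].
det(A - λI) = 0 gives eigenvalues λ = -2, 1, -1.
For λ=-2: eigenvector (1,2,4).
For λ=1: eigenvector (2,5,10).
For λ=-1: eigenvector (2,6,13).
General solution: C_1e^(-2t)(1,2,4) + C_2e^(t)(2,5,10) + C_3e^(-t)(2,6,13).

u(t) = C_1e^(-2t) + 2C_2e^(t) + 2C_3e^(-t), v(t) = 2C_1e^(-2t) + 5C_2e^(t) + 6C_3e^(-t), w(t) = 4C_1e^(-2t) + 10C_2e^(t) + 13C_3e^(-t)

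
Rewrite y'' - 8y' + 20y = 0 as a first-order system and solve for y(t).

Let x_1 = y, x_2 = y'. Then x_1' = x_2 and x_2' = -20x_1 + 8x_2.
A = [[0,1],[-20,8]]; det(A-λI) = λ^2 - 8λ + 20.
Eigenvalues λ = 4 ± 2i.

y(t) = C_1e^(4t)cos(2t) + C_2e^(4t)sin(2t)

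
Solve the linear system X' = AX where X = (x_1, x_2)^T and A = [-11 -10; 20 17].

x_1(t) = 2K_1e^(3t)sin(2t) - K_1e^(3t)cos(2t) - K_2e^(3t)sin(2t) - 2K_2e^(3t)cos(2t), x_2(t) = -3K_1e^(3t)sin(2t) + K_1e^(3t)cos(2t) + K_2e^(3t)sin(2t) + 3K_2e^(3t)cos(2t)

Coefficient matrix A = [[-11, -10], [20, 17]].
Characteristic polynomial det(A - λI) = λ^2 - 6λ + 13 = 0.
Eigenvalues λ = 3 ± 2i (complex conjugate pair).
For λ=3+2i: an eigenvector is (-1,1) - i(2,-3) = (-1 - 2i, 1 + 3i).
A real fundamental pair from Re and Im of e^((3+2i)t)v: X_1 = e^(3t)(cos(2t)·(-1,1) + sin(2t)·(2,-3)), X_2 = e^(3t)(sin(2t)·(-1,1) - cos(2t)·(2,-3)).
General solution: K_1X_1 + K_2X_2.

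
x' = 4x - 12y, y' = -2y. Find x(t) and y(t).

x(t) = -2c_1e^(-2t) - c_2e^(4t), y(t) = -c_1e^(-2t)

Coefficient matrix A = [[4, -12], [0, -2]].
Characteristic polynomial det(A - λI) = λ^2 - 2λ - 8 = 0.
Eigenvalues λ = -2, 4.
For λ=-2: (A-λI) row 1 is [6, -12], so an eigenvector is (-2, -1).
For λ=4: (A-λI) row 1 is [0, -12], so an eigenvector is (-1, 0).
General solution: c_1e^(-2t)(-2,-1) + c_2e^(4t)(-1,0).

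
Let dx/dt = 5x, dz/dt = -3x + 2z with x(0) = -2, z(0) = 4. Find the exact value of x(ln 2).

-64

A = [[5,0],[-3,2]]; eigenvalues λ = 2, 5.
Eigenvectors: (0,-1) for λ=2, (-1,1) for λ=5.
From the initial condition, c_1 = -2, c_2 = 2.
x(ln 2) = (-2)(2^2)(0) + (2)(2^5)(-1) = -64.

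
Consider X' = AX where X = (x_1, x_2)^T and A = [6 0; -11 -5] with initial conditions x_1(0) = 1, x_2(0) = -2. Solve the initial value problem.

Coefficient matrix A = [[6, 0], [-11, -5]].
Characteristic polynomial det(A - λI) = λ^2 - λ - 30 = 0.
Eigenvalues λ = 6, -5.
For λ=6: (A-λI) row 2 is [-11, -11], so an eigenvector is (-1, 1).
For λ=-5: (A-λI) row 1 is [11, 0], so an eigenvector is (0, -1).
General solution: K_1e^(6t)(-1,1) + K_2e^(-5t)(0,-1).
Applying x_1(0)=1, x_2(0)=-2 gives K_1=-1, K_2=1.

x_1(t) = e^(6t), x_2(t) = -e^(6t) - e^(-5t)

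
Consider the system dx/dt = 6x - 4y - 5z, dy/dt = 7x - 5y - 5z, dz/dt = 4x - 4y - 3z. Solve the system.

x(t) = C_1e^(2t) - 2C_2e^(-t) + C_3e^(-3t), y(t) = C_1e^(2t) - C_2e^(-t) + C_3e^(-3t), z(t) = -2C_2e^(-t) + C_3e^(-3t)

Coefficient matrix A = [[6, -4, -5], [7, -5, -5], [4, -4, -3]].
det(A - λI) = 0 gives eigenvalues λ = 2, -1, -3.
For λ=2: eigenvector (1,1,0).
For λ=-1: eigenvector (-2,-1,-2).
For λ=-3: eigenvector (1,1,1).
General solution: C_1e^(2t)(1,1,0) + C_2e^(-t)(-2,-1,-2) + C_3e^(-3t)(1,1,1).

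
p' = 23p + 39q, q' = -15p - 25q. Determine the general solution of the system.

Coefficient matrix A = [[23, 39], [-15, -25]].
Characteristic polynomial det(A - λI) = λ^2 + 2λ + 10 = 0.
Eigenvalues λ = -1 ± 3i (complex conjugate pair).
For λ=-1+3i: an eigenvector is (-2,1) - i(-3,2) = (-2 + 3i, 1 - 2i).
A real fundamental pair from Re and Im of e^((-1+3i)t)v: X_1 = e^(-t)(cos(3t)·(-2,1) + sin(3t)·(-3,2)), X_2 = e^(-t)(sin(3t)·(-2,1) - cos(3t)·(-3,2)).
General solution: K_1X_1 + K_2X_2.

p(t) = -3K_1e^(-t)sin(3t) - 2K_1e^(-t)cos(3t) - 2K_2e^(-t)sin(3t) + 3K_2e^(-t)cos(3t), q(t) = 2K_1e^(-t)sin(3t) + K_1e^(-t)cos(3t) + K_2e^(-t)sin(3t) - 2K_2e^(-t)cos(3t)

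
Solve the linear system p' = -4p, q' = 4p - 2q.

p(t) = c_2e^(-4t), q(t) = -c_1e^(-2t) - 2c_2e^(-4t)

Coefficient matrix A = [[-4, 0], [4, -2]].
Characteristic polynomial det(A - λI) = λ^2 + 6λ + 8 = 0.
Eigenvalues λ = -2, -4.
For λ=-2: (A-λI) row 1 is [-2, 0], so an eigenvector is (0, -1).
For λ=-4: (A-λI) row 2 is [4, 2], so an eigenvector is (1, -2).
General solution: c_1e^(-2t)(0,-1) + c_2e^(-4t)(1,-2).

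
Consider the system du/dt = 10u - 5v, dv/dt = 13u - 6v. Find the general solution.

u(t) = 2K_1e^(2t)sin(t) - K_1e^(2t)cos(t) - K_2e^(2t)sin(t) - 2K_2e^(2t)cos(t), v(t) = 3K_1e^(2t)sin(t) - 2K_1e^(2t)cos(t) - 2K_2e^(2t)sin(t) - 3K_2e^(2t)cos(t)

Coefficient matrix A = [[10, -5], [13, -6]].
Characteristic polynomial det(A - λI) = λ^2 - 4λ + 5 = 0.
Eigenvalues λ = 2 ± i (complex conjugate pair).
For λ=2+i: an eigenvector is (-1,-2) - i(2,3) = (-1 - 2i, -2 - 3i).
A real fundamental pair from Re and Im of e^((2+i)t)v: X_1 = e^(2t)(cos(t)·(-1,-2) + sin(t)·(2,3)), X_2 = e^(2t)(sin(t)·(-1,-2) - cos(t)·(2,3)).
General solution: K_1X_1 + K_2X_2.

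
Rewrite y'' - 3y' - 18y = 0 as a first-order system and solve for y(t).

y(t) = C_1e^(-3t) + C_2e^(6t)

Let x_1 = y, x_2 = y'. Then x_1' = x_2 and x_2' = 18x_1 + 3x_2.
A = [[0,1],[18,3]]; det(A-λI) = λ^2 - 3λ - 18.
Eigenvalues λ = -3, 6 with eigenvectors (1,-3), (1,6).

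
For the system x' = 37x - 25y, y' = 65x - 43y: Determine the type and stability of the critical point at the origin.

stable spiral

A = [[37,-25],[65,-43]]; det(A-λI) = λ^2 + 6λ + 34.
λ = -3 ± 5i: negative real part.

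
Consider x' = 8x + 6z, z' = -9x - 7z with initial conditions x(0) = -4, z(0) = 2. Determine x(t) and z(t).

x(t) = -8e^(2t) + 4e^(-t), z(t) = 8e^(2t) - 6e^(-t)

Coefficient matrix A = [[8, 6], [-9, -7]].
Characteristic polynomial det(A - λI) = λ^2 - λ - 2 = 0.
Eigenvalues λ = -1, 2.
For λ=-1: (A-λI) row 1 is [9, 6], so an eigenvector is (-2, 3).
For λ=2: (A-λI) row 1 is [6, 6], so an eigenvector is (1, -1).
General solution: C_1e^(-t)(-2,3) + C_2e^(2t)(1,-1).
Applying x(0)=-4, z(0)=2 gives C_1=-2, C_2=-8.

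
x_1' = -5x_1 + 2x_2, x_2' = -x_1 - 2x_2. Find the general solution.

x_1(t) = -2K_1e^(-4t) - K_2e^(-3t), x_2(t) = -K_1e^(-4t) - K_2e^(-3t)

Coefficient matrix A = [[-5, 2], [-1, -2]].
Characteristic polynomial det(A - λI) = λ^2 + 7λ + 12 = 0.
Eigenvalues λ = -4, -3.
For λ=-4: (A-λI) row 1 is [-1, 2], so an eigenvector is (-2, -1).
For λ=-3: (A-λI) row 1 is [-2, 2], so an eigenvector is (-1, -1).
General solution: K_1e^(-4t)(-2,-1) + K_2e^(-3t)(-1,-1).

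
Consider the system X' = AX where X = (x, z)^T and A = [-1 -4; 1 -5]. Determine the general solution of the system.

x(t) = -2K_1e^(-3t) - 2K_2te^(-3t) + K_2e^(-3t), z(t) = -K_1e^(-3t) - K_2te^(-3t) + K_2e^(-3t)

Coefficient matrix A = [[-1, -4], [1, -5]].
Characteristic polynomial det(A - λI) = λ^2 + 6λ + 9 = 0.
Single eigenvalue λ = -3 with algebraic multiplicity 2.
Eigenvector v = (-2,-1); generalized eigenvector w with (A-λI)w=v is (1,1).
General solution: e^(-3t)[K_1·v + K_2·(t·v + w)].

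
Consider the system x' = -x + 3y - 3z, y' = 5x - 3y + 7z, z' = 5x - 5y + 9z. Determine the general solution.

Coefficient matrix A = [[-1, 3, -3], [5, -3, 7], [5, -5, 9]].
det(A - λI) = 0 gives eigenvalues λ = 2, 4, -1.
For λ=2: eigenvector (1,1,0).
For λ=4: eigenvector (0,1,1).
For λ=-1: eigenvector (-1,1,1).
General solution: C_1e^(2t)(1,1,0) + C_2e^(4t)(0,1,1) + C_3e^(-t)(-1,1,1).

x(t) = C_1e^(2t) - C_3e^(-t), y(t) = C_1e^(2t) + C_2e^(4t) + C_3e^(-t), z(t) = C_2e^(4t) + C_3e^(-t)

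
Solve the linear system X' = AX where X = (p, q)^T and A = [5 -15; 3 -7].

p(t) = -2K_1e^(-t)sin(3t) - K_1e^(-t)cos(3t) - K_2e^(-t)sin(3t) + 2K_2e^(-t)cos(3t), q(t) = -K_1e^(-t)sin(3t) + K_2e^(-t)cos(3t)

Coefficient matrix A = [[5, -15], [3, -7]].
Characteristic polynomial det(A - λI) = λ^2 + 2λ + 10 = 0.
Eigenvalues λ = -1 ± 3i (complex conjugate pair).
For λ=-1+3i: an eigenvector is (-1,0) - i(-2,-1) = (-1 + 2i, 0 + i).
A real fundamental pair from Re and Im of e^((-1+3i)t)v: X_1 = e^(-t)(cos(3t)·(-1,0) + sin(3t)·(-2,-1)), X_2 = e^(-t)(sin(3t)·(-1,0) - cos(3t)·(-2,-1)).
General solution: K_1X_1 + K_2X_2.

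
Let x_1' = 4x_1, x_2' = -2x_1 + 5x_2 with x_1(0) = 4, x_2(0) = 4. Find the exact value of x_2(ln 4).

-2048

A = [[4,0],[-2,5]]; eigenvalues λ = 4, 5.
Eigenvectors: (1,2) for λ=4, (0,-1) for λ=5.
From the initial condition, c_1 = 4, c_2 = 4.
x_2(ln 4) = (4)(4^4)(2) + (4)(4^5)(-1) = -2048.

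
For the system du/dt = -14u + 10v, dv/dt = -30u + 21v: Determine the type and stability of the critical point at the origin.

A = [[-14,10],[-30,21]]; det(A-λI) = λ^2 - 7λ + 6.
λ = 6, 1: both positive.

unstable node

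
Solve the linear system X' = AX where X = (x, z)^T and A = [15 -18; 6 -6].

x(t) = 3K_1e^(3t) - 2K_2e^(6t), z(t) = 2K_1e^(3t) - K_2e^(6t)

Coefficient matrix A = [[15, -18], [6, -6]].
Characteristic polynomial det(A - λI) = λ^2 - 9λ + 18 = 0.
Eigenvalues λ = 3, 6.
For λ=3: (A-λI) row 1 is [12, -18], so an eigenvector is (3, 2).
For λ=6: (A-λI) row 1 is [9, -18], so an eigenvector is (-2, -1).
General solution: K_1e^(3t)(3,2) + K_2e^(6t)(-2,-1).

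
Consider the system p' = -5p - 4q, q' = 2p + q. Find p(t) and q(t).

Coefficient matrix A = [[-5, -4], [2, 1]].
Characteristic polynomial det(A - λI) = λ^2 + 4λ + 3 = 0.
Eigenvalues λ = -1, -3.
For λ=-1: (A-λI) row 1 is [-4, -4], so an eigenvector is (-1, 1).
For λ=-3: (A-λI) row 1 is [-2, -4], so an eigenvector is (-2, 1).
General solution: c_1e^(-t)(-1,1) + c_2e^(-3t)(-2,1).

p(t) = -c_1e^(-t) - 2c_2e^(-3t), q(t) = c_1e^(-t) + c_2e^(-3t)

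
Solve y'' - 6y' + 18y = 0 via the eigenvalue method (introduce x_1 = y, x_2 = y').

Let x_1 = y, x_2 = y'. Then x_1' = x_2 and x_2' = -18x_1 + 6x_2.
A = [[0,1],[-18,6]]; det(A-λI) = λ^2 - 6λ + 18.
Eigenvalues λ = 3 ± 3i.

y(t) = C_1e^(3t)cos(3t) + C_2e^(3t)sin(3t)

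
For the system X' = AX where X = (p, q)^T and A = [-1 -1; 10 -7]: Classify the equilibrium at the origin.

A = [[-1,-1],[10,-7]]; det(A-λI) = λ^2 + 8λ + 17.
λ = -4 ± i: negative real part.

stable spiral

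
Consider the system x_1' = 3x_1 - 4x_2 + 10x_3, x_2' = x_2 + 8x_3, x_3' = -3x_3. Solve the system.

x_1(t) = C_1e^(3t) + 2C_2e^(t) - 3C_3e^(-3t), x_2(t) = C_2e^(t) - 2C_3e^(-3t), x_3(t) = C_3e^(-3t)

Coefficient matrix A = [[3, -4, 10], [0, 1, 8], [0, 0, -3]].
det(A - λI) = 0 gives eigenvalues λ = 3, 1, -3.
For λ=3: eigenvector (1,0,0).
For λ=1: eigenvector (2,1,0).
For λ=-3: eigenvector (-3,-2,1).
General solution: C_1e^(3t)(1,0,0) + C_2e^(t)(2,1,0) + C_3e^(-3t)(-3,-2,1).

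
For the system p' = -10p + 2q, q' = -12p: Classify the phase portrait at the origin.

stable node

A = [[-10,2],[-12,0]]; det(A-λI) = λ^2 + 10λ + 24.
λ = -4, -6: both negative.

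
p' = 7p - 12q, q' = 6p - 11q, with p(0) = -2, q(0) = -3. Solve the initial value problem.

p(t) = 2e^(t) - 4e^(-5t), q(t) = e^(t) - 4e^(-5t)

Coefficient matrix A = [[7, -12], [6, -11]].
Characteristic polynomial det(A - λI) = λ^2 + 4λ - 5 = 0.
Eigenvalues λ = -5, 1.
For λ=-5: (A-λI) row 1 is [12, -12], so an eigenvector is (-1, -1).
For λ=1: (A-λI) row 1 is [6, -12], so an eigenvector is (2, 1).
General solution: c_1e^(-5t)(-1,-1) + c_2e^(t)(2,1).
Applying p(0)=-2, q(0)=-3 gives c_1=4, c_2=1.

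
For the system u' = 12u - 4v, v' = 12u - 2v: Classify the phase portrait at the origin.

A = [[12,-4],[12,-2]]; det(A-λI) = λ^2 - 10λ + 24.
λ = 6, 4: both positive.

unstable node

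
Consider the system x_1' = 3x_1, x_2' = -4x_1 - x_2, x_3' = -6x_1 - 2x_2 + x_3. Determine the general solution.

Coefficient matrix A = [[3, 0, 0], [-4, -1, 0], [-6, -2, 1]].
det(A - λI) = 0 gives eigenvalues λ = 3, -1, 1.
For λ=3: eigenvector (1,-1,-2).
For λ=-1: eigenvector (0,1,1).
For λ=1: eigenvector (0,0,1).
General solution: c_1e^(3t)(1,-1,-2) + c_2e^(-t)(0,1,1) + c_3e^(t)(0,0,1).

x_1(t) = c_1e^(3t), x_2(t) = -c_1e^(3t) + c_2e^(-t), x_3(t) = -2c_1e^(3t) + c_2e^(-t) + c_3e^(t)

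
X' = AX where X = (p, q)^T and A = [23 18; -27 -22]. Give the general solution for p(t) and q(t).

Coefficient matrix A = [[23, 18], [-27, -22]].
Characteristic polynomial det(A - λI) = λ^2 - λ - 20 = 0.
Eigenvalues λ = 5, -4.
For λ=5: (A-λI) row 1 is [18, 18], so an eigenvector is (-1, 1).
For λ=-4: (A-λI) row 1 is [27, 18], so an eigenvector is (-2, 3).
General solution: c_1e^(5t)(-1,1) + c_2e^(-4t)(-2,3).

p(t) = -c_1e^(5t) - 2c_2e^(-4t), q(t) = c_1e^(5t) + 3c_2e^(-4t)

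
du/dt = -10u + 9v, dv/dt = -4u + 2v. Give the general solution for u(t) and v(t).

u(t) = -3c_1e^(-4t) - 3c_2te^(-4t) - c_2e^(-4t), v(t) = -2c_1e^(-4t) - 2c_2te^(-4t) - c_2e^(-4t)

Coefficient matrix A = [[-10, 9], [-4, 2]].
Characteristic polynomial det(A - λI) = λ^2 + 8λ + 16 = 0.
Single eigenvalue λ = -4 with algebraic multiplicity 2.
Eigenvector v = (-3,-2); generalized eigenvector w with (A-λI)w=v is (-1,-1).
General solution: e^(-4t)[c_1·v + c_2·(t·v + w)].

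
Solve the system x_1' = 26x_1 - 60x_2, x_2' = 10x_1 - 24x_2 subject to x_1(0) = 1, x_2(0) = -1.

x_1(t) = 9e^(6t) - 8e^(-4t), x_2(t) = 3e^(6t) - 4e^(-4t)

Coefficient matrix A = [[26, -60], [10, -24]].
Characteristic polynomial det(A - λI) = λ^2 - 2λ - 24 = 0.
Eigenvalues λ = -4, 6.
For λ=-4: (A-λI) row 1 is [30, -60], so an eigenvector is (2, 1).
For λ=6: (A-λI) row 1 is [20, -60], so an eigenvector is (-3, -1).
General solution: K_1e^(-4t)(2,1) + K_2e^(6t)(-3,-1).
Applying x_1(0)=1, x_2(0)=-1 gives K_1=-4, K_2=-3.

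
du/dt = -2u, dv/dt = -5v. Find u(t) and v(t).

Coefficient matrix A = [[-2, 0], [0, -5]].
Characteristic polynomial det(A - λI) = λ^2 + 7λ + 10 = 0.
Eigenvalues λ = -5, -2.
For λ=-5: (A-λI) row 1 is [3, 0], so an eigenvector is (0, 1).
For λ=-2: (A-λI) row 2 is [0, -3], so an eigenvector is (-1, 0).
General solution: c_1e^(-5t)(0,1) + c_2e^(-2t)(-1,0).

u(t) = -c_2e^(-2t), v(t) = c_1e^(-5t)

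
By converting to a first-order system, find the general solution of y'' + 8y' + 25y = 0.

y(t) = C_1e^(-4t)cos(3t) + C_2e^(-4t)sin(3t)

Let x_1 = y, x_2 = y'. Then x_1' = x_2 and x_2' = -25x_1 - 8x_2.
A = [[0,1],[-25,-8]]; det(A-λI) = λ^2 + 8λ + 25.
Eigenvalues λ = -4 ± 3i.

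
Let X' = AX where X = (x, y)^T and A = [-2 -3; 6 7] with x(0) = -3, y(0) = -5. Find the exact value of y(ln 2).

-234

A = [[-2,-3],[6,7]]; eigenvalues λ = 1, 4.
Eigenvectors: (1,-1) for λ=1, (1,-2) for λ=4.
From the initial condition, c_1 = -11, c_2 = 8.
y(ln 2) = (-11)(2^1)(-1) + (8)(2^4)(-2) = -234.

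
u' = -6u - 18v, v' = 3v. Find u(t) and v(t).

u(t) = 2c_1e^(3t) - c_2e^(-6t), v(t) = -c_1e^(3t)

Coefficient matrix A = [[-6, -18], [0, 3]].
Characteristic polynomial det(A - λI) = λ^2 + 3λ - 18 = 0.
Eigenvalues λ = 3, -6.
For λ=3: (A-λI) row 1 is [-9, -18], so an eigenvector is (2, -1).
For λ=-6: (A-λI) row 1 is [0, -18], so an eigenvector is (-1, 0).
General solution: c_1e^(3t)(2,-1) + c_2e^(-6t)(-1,0).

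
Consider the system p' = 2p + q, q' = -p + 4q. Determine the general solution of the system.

p(t) = K_1e^(3t) + K_2te^(3t) - 2K_2e^(3t), q(t) = K_1e^(3t) + K_2te^(3t) - K_2e^(3t)

Coefficient matrix A = [[2, 1], [-1, 4]].
Characteristic polynomial det(A - λI) = λ^2 - 6λ + 9 = 0.
Single eigenvalue λ = 3 with algebraic multiplicity 2.
Eigenvector v = (1,1); generalized eigenvector w with (A-λI)w=v is (-2,-1).
General solution: e^(3t)[K_1·v + K_2·(t·v + w)].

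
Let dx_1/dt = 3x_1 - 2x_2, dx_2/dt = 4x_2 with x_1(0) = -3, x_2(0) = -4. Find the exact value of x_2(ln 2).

-64

A = [[3,-2],[0,4]]; eigenvalues λ = 4, 3.
Eigenvectors: (2,-1) for λ=4, (1,0) for λ=3.
From the initial condition, c_1 = 4, c_2 = -11.
x_2(ln 2) = (4)(2^4)(-1) + (-11)(2^3)(0) = -64.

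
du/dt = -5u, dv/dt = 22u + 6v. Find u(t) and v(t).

u(t) = -C_2e^(-5t), v(t) = C_1e^(6t) + 2C_2e^(-5t)

Coefficient matrix A = [[-5, 0], [22, 6]].
Characteristic polynomial det(A - λI) = λ^2 - λ - 30 = 0.
Eigenvalues λ = 6, -5.
For λ=6: (A-λI) row 1 is [-11, 0], so an eigenvector is (0, 1).
For λ=-5: (A-λI) row 2 is [22, 11], so an eigenvector is (-1, 2).
General solution: C_1e^(6t)(0,1) + C_2e^(-5t)(-1,2).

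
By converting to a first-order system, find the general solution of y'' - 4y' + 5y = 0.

Let x_1 = y, x_2 = y'. Then x_1' = x_2 and x_2' = -5x_1 + 4x_2.
A = [[0,1],[-5,4]]; det(A-λI) = λ^2 - 4λ + 5.
Eigenvalues λ = 2 ± i.

y(t) = C_1e^(2t)cos(t) + C_2e^(2t)sin(t)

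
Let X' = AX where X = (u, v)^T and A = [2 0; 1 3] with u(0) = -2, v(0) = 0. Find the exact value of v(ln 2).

A = [[2,0],[1,3]]; eigenvalues λ = 3, 2.
Eigenvectors: (0,-1) for λ=3, (-1,1) for λ=2.
From the initial condition, c_1 = 2, c_2 = 2.
v(ln 2) = (2)(2^3)(-1) + (2)(2^2)(1) = -8.

-8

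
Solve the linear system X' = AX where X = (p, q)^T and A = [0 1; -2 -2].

Coefficient matrix A = [[0, 1], [-2, -2]].
Characteristic polynomial det(A - λI) = λ^2 + 2λ + 2 = 0.
Eigenvalues λ = -1 ± i (complex conjugate pair).
For λ=-1+i: an eigenvector is (1,-1) - i(0,-1) = (1, -1 + i).
A real fundamental pair from Re and Im of e^((-1+i)t)v: X_1 = e^(-t)(cos(t)·(1,-1) + sin(t)·(0,-1)), X_2 = e^(-t)(sin(t)·(1,-1) - cos(t)·(0,-1)).
General solution: K_1X_1 + K_2X_2.

p(t) = K_1e^(-t)cos(t) + K_2e^(-t)sin(t), q(t) = -K_1e^(-t)sin(t) - K_1e^(-t)cos(t) - K_2e^(-t)sin(t) + K_2e^(-t)cos(t)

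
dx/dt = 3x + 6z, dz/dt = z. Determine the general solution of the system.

x(t) = K_1e^(3t) - 3K_2e^(t), z(t) = K_2e^(t)

Coefficient matrix A = [[3, 6], [0, 1]].
Characteristic polynomial det(A - λI) = λ^2 - 4λ + 3 = 0.
Eigenvalues λ = 3, 1.
For λ=3: (A-λI) row 1 is [0, 6], so an eigenvector is (1, 0).
For λ=1: (A-λI) row 1 is [2, 6], so an eigenvector is (-3, 1).
General solution: K_1e^(3t)(1,0) + K_2e^(t)(-3,1).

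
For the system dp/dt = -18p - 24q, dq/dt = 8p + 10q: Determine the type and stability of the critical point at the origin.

stable node

A = [[-18,-24],[8,10]]; det(A-λI) = λ^2 + 8λ + 12.
λ = -2, -6: both negative.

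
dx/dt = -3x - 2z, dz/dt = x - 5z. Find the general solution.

x(t) = C_1e^(-4t)sin(t) - C_1e^(-4t)cos(t) - C_2e^(-4t)sin(t) - C_2e^(-4t)cos(t), z(t) = -C_1e^(-4t)cos(t) - C_2e^(-4t)sin(t)

Coefficient matrix A = [[-3, -2], [1, -5]].
Characteristic polynomial det(A - λI) = λ^2 + 8λ + 17 = 0.
Eigenvalues λ = -4 ± i (complex conjugate pair).
For λ=-4+i: an eigenvector is (-1,-1) - i(1,0) = (-1 - i, -1).
A real fundamental pair from Re and Im of e^((-4+i)t)v: X_1 = e^(-4t)(cos(t)·(-1,-1) + sin(t)·(1,0)), X_2 = e^(-4t)(sin(t)·(-1,-1) - cos(t)·(1,0)).
General solution: C_1X_1 + C_2X_2.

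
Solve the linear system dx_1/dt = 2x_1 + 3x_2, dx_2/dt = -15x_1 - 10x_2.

x_1(t) = -C_1e^(-4t)cos(3t) - C_2e^(-4t)sin(3t), x_2(t) = C_1e^(-4t)sin(3t) + 2C_1e^(-4t)cos(3t) + 2C_2e^(-4t)sin(3t) - C_2e^(-4t)cos(3t)

Coefficient matrix A = [[2, 3], [-15, -10]].
Characteristic polynomial det(A - λI) = λ^2 + 8λ + 25 = 0.
Eigenvalues λ = -4 ± 3i (complex conjugate pair).
For λ=-4+3i: an eigenvector is (-1,2) - i(0,1) = (-1, 2 - i).
A real fundamental pair from Re and Im of e^((-4+3i)t)v: X_1 = e^(-4t)(cos(3t)·(-1,2) + sin(3t)·(0,1)), X_2 = e^(-4t)(sin(3t)·(-1,2) - cos(3t)·(0,1)).
General solution: C_1X_1 + C_2X_2.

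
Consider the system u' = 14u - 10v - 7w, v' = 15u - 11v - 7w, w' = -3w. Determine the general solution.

u(t) = K_1e^(-3t) + 2K_2e^(-t) + K_3e^(4t), v(t) = K_1e^(-3t) + 3K_2e^(-t) + K_3e^(4t), w(t) = K_1e^(-3t)

Coefficient matrix A = [[14, -10, -7], [15, -11, -7], [0, 0, -3]].
det(A - λI) = 0 gives eigenvalues λ = -3, -1, 4.
For λ=-3: eigenvector (1,1,1).
For λ=-1: eigenvector (2,3,0).
For λ=4: eigenvector (1,1,0).
General solution: K_1e^(-3t)(1,1,1) + K_2e^(-t)(2,3,0) + K_3e^(4t)(1,1,0).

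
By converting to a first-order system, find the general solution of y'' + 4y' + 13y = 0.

Let x_1 = y, x_2 = y'. Then x_1' = x_2 and x_2' = -13x_1 - 4x_2.
A = [[0,1],[-13,-4]]; det(A-λI) = λ^2 + 4λ + 13.
Eigenvalues λ = -2 ± 3i.

y(t) = K_1e^(-2t)cos(3t) + K_2e^(-2t)sin(3t)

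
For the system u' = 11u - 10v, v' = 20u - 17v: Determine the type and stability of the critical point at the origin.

stable spiral

A = [[11,-10],[20,-17]]; det(A-λI) = λ^2 + 6λ + 13.
λ = -3 ± 2i: negative real part.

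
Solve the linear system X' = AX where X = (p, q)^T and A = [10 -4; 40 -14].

p(t) = c_1e^(-2t)sin(4t) - c_2e^(-2t)cos(4t), q(t) = 3c_1e^(-2t)sin(4t) - c_1e^(-2t)cos(4t) - c_2e^(-2t)sin(4t) - 3c_2e^(-2t)cos(4t)

Coefficient matrix A = [[10, -4], [40, -14]].
Characteristic polynomial det(A - λI) = λ^2 + 4λ + 20 = 0.
Eigenvalues λ = -2 ± 4i (complex conjugate pair).
For λ=-2+4i: an eigenvector is (0,-1) - i(1,3) = (0 - i, -1 - 3i).
A real fundamental pair from Re and Im of e^((-2+4i)t)v: X_1 = e^(-2t)(cos(4t)·(0,-1) + sin(4t)·(1,3)), X_2 = e^(-2t)(sin(4t)·(0,-1) - cos(4t)·(1,3)).
General solution: c_1X_1 + c_2X_2.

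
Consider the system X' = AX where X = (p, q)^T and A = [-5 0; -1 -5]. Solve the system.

p(t) = c_2e^(-5t), q(t) = -c_1e^(-5t) - c_2te^(-5t) - c_2e^(-5t)

Coefficient matrix A = [[-5, 0], [-1, -5]].
Characteristic polynomial det(A - λI) = λ^2 + 10λ + 25 = 0.
Single eigenvalue λ = -5 with algebraic multiplicity 2.
Eigenvector v = (0,-1); generalized eigenvector w with (A-λI)w=v is (1,-1).
General solution: e^(-5t)[c_1·v + c_2·(t·v + w)].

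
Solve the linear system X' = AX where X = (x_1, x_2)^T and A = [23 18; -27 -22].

x_1(t) = 2c_1e^(-4t) + c_2e^(5t), x_2(t) = -3c_1e^(-4t) - c_2e^(5t)

Coefficient matrix A = [[23, 18], [-27, -22]].
Characteristic polynomial det(A - λI) = λ^2 - λ - 20 = 0.
Eigenvalues λ = -4, 5.
For λ=-4: (A-λI) row 1 is [27, 18], so an eigenvector is (2, -3).
For λ=5: (A-λI) row 1 is [18, 18], so an eigenvector is (1, -1).
General solution: c_1e^(-4t)(2,-3) + c_2e^(5t)(1,-1).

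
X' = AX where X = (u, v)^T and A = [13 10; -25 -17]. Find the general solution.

Coefficient matrix A = [[13, 10], [-25, -17]].
Characteristic polynomial det(A - λI) = λ^2 + 4λ + 29 = 0.
Eigenvalues λ = -2 ± 5i (complex conjugate pair).
For λ=-2+5i: an eigenvector is (1,-2) - i(-1,1) = (1 + i, -2 - i).
A real fundamental pair from Re and Im of e^((-2+5i)t)v: X_1 = e^(-2t)(cos(5t)·(1,-2) + sin(5t)·(-1,1)), X_2 = e^(-2t)(sin(5t)·(1,-2) - cos(5t)·(-1,1)).
General solution: C_1X_1 + C_2X_2.

u(t) = -C_1e^(-2t)sin(5t) + C_1e^(-2t)cos(5t) + C_2e^(-2t)sin(5t) + C_2e^(-2t)cos(5t), v(t) = C_1e^(-2t)sin(5t) - 2C_1e^(-2t)cos(5t) - 2C_2e^(-2t)sin(5t) - C_2e^(-2t)cos(5t)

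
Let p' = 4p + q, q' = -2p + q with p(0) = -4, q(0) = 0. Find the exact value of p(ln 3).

-180

A = [[4,1],[-2,1]]; eigenvalues λ = 2, 3.
Eigenvectors: (1,-2) for λ=2, (1,-1) for λ=3.
From the initial condition, c_1 = 4, c_2 = -8.
p(ln 3) = (4)(3^2)(1) + (-8)(3^3)(1) = -180.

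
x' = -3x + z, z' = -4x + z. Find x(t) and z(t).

Coefficient matrix A = [[-3, 1], [-4, 1]].
Characteristic polynomial det(A - λI) = λ^2 + 2λ + 1 = 0.
Single eigenvalue λ = -1 with algebraic multiplicity 2.
Eigenvector v = (-1,-2); generalized eigenvector w with (A-λI)w=v is (2,3).
General solution: e^(-t)[c_1·v + c_2·(t·v + w)].

x(t) = -c_1e^(-t) - c_2te^(-t) + 2c_2e^(-t), z(t) = -2c_1e^(-t) - 2c_2te^(-t) + 3c_2e^(-t)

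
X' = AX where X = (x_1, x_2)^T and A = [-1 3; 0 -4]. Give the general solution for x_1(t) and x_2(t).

x_1(t) = c_1e^(-4t) - c_2e^(-t), x_2(t) = -c_1e^(-4t)

Coefficient matrix A = [[-1, 3], [0, -4]].
Characteristic polynomial det(A - λI) = λ^2 + 5λ + 4 = 0.
Eigenvalues λ = -4, -1.
For λ=-4: (A-λI) row 1 is [3, 3], so an eigenvector is (1, -1).
For λ=-1: (A-λI) row 1 is [0, 3], so an eigenvector is (-1, 0).
General solution: c_1e^(-4t)(1,-1) + c_2e^(-t)(-1,0).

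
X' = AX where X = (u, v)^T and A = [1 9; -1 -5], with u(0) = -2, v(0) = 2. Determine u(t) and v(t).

Coefficient matrix A = [[1, 9], [-1, -5]].
Characteristic polynomial det(A - λI) = λ^2 + 4λ + 4 = 0.
Single eigenvalue λ = -2 with algebraic multiplicity 2.
Eigenvector v = (-3,1); generalized eigenvector w with (A-λI)w=v is (-1,0).
General solution: e^(-2t)[K_1·v + K_2·(t·v + w)].
Applying u(0)=-2, v(0)=2 gives K_1=2, K_2=-4.

u(t) = 12te^(-2t) - 2e^(-2t), v(t) = -4te^(-2t) + 2e^(-2t)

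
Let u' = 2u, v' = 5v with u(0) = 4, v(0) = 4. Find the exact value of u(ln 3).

A = [[2,0],[0,5]]; eigenvalues λ = 5, 2.
Eigenvectors: (0,1) for λ=5, (-1,0) for λ=2.
From the initial condition, c_1 = 4, c_2 = -4.
u(ln 3) = (4)(3^5)(0) + (-4)(3^2)(-1) = 36.

36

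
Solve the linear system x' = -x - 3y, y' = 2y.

x(t) = K_1e^(2t) - K_2e^(-t), y(t) = -K_1e^(2t)

Coefficient matrix A = [[-1, -3], [0, 2]].
Characteristic polynomial det(A - λI) = λ^2 - λ - 2 = 0.
Eigenvalues λ = 2, -1.
For λ=2: (A-λI) row 1 is [-3, -3], so an eigenvector is (1, -1).
For λ=-1: (A-λI) row 1 is [0, -3], so an eigenvector is (-1, 0).
General solution: K_1e^(2t)(1,-1) + K_2e^(-t)(-1,0).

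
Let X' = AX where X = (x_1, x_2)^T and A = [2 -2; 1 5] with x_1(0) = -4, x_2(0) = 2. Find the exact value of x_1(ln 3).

-108

A = [[2,-2],[1,5]]; eigenvalues λ = 4, 3.
Eigenvectors: (1,-1) for λ=4, (2,-1) for λ=3.
From the initial condition, c_1 = 0, c_2 = -2.
x_1(ln 3) = (0)(3^4)(1) + (-2)(3^3)(2) = -108.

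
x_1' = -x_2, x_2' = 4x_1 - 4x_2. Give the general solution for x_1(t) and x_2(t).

Coefficient matrix A = [[0, -1], [4, -4]].
Characteristic polynomial det(A - λI) = λ^2 + 4λ + 4 = 0.
Single eigenvalue λ = -2 with algebraic multiplicity 2.
Eigenvector v = (1,2); generalized eigenvector w with (A-λI)w=v is (0,-1).
General solution: e^(-2t)[C_1·v + C_2·(t·v + w)].

x_1(t) = C_1e^(-2t) + C_2te^(-2t), x_2(t) = 2C_1e^(-2t) + 2C_2te^(-2t) - C_2e^(-2t)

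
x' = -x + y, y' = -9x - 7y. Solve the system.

x(t) = -c_1e^(-4t) - c_2te^(-4t), y(t) = 3c_1e^(-4t) + 3c_2te^(-4t) - c_2e^(-4t)

Coefficient matrix A = [[-1, 1], [-9, -7]].
Characteristic polynomial det(A - λI) = λ^2 + 8λ + 16 = 0.
Single eigenvalue λ = -4 with algebraic multiplicity 2.
Eigenvector v = (-1,3); generalized eigenvector w with (A-λI)w=v is (0,-1).
General solution: e^(-4t)[c_1·v + c_2·(t·v + w)].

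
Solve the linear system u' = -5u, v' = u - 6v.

u(t) = -c_1e^(-5t), v(t) = -c_1e^(-5t) + c_2e^(-6t)

Coefficient matrix A = [[-5, 0], [1, -6]].
Characteristic polynomial det(A - λI) = λ^2 + 11λ + 30 = 0.
Eigenvalues λ = -5, -6.
For λ=-5: (A-λI) row 2 is [1, -1], so an eigenvector is (-1, -1).
For λ=-6: (A-λI) row 1 is [1, 0], so an eigenvector is (0, 1).
General solution: c_1e^(-5t)(-1,-1) + c_2e^(-6t)(0,1).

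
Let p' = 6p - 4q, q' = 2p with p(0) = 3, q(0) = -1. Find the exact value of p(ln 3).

603

A = [[6,-4],[2,0]]; eigenvalues λ = 2, 4.
Eigenvectors: (1,1) for λ=2, (-2,-1) for λ=4.
From the initial condition, c_1 = -5, c_2 = -4.
p(ln 3) = (-5)(3^2)(1) + (-4)(3^4)(-2) = 603.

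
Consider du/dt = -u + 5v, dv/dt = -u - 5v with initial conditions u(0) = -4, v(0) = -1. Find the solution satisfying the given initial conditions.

Coefficient matrix A = [[-1, 5], [-1, -5]].
Characteristic polynomial det(A - λI) = λ^2 + 6λ + 10 = 0.
Eigenvalues λ = -3 ± i (complex conjugate pair).
For λ=-3+i: an eigenvector is (2,-1) - i(-1,0) = (2 + i, -1).
A real fundamental pair from Re and Im of e^((-3+i)t)v: X_1 = e^(-3t)(cos(t)·(2,-1) + sin(t)·(-1,0)), X_2 = e^(-3t)(sin(t)·(2,-1) - cos(t)·(-1,0)).
General solution: c_1X_1 + c_2X_2.
Applying u(0)=-4, v(0)=-1 gives c_1=1, c_2=-6.

u(t) = -13e^(-3t)sin(t) - 4e^(-3t)cos(t), v(t) = 6e^(-3t)sin(t) - e^(-3t)cos(t)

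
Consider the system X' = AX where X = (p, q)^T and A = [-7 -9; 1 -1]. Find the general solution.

Coefficient matrix A = [[-7, -9], [1, -1]].
Characteristic polynomial det(A - λI) = λ^2 + 8λ + 16 = 0.
Single eigenvalue λ = -4 with algebraic multiplicity 2.
Eigenvector v = (-3,1); generalized eigenvector w with (A-λI)w=v is (1,0).
General solution: e^(-4t)[c_1·v + c_2·(t·v + w)].

p(t) = -3c_1e^(-4t) - 3c_2te^(-4t) + c_2e^(-4t), q(t) = c_1e^(-4t) + c_2te^(-4t)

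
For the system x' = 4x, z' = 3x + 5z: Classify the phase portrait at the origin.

A = [[4,0],[3,5]]; det(A-λI) = λ^2 - 9λ + 20.
λ = 4, 5: both positive.

unstable node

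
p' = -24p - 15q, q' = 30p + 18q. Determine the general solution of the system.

p(t) = -2K_1e^(-3t)sin(3t) + K_1e^(-3t)cos(3t) + K_2e^(-3t)sin(3t) + 2K_2e^(-3t)cos(3t), q(t) = 3K_1e^(-3t)sin(3t) - K_1e^(-3t)cos(3t) - K_2e^(-3t)sin(3t) - 3K_2e^(-3t)cos(3t)

Coefficient matrix A = [[-24, -15], [30, 18]].
Characteristic polynomial det(A - λI) = λ^2 + 6λ + 18 = 0.
Eigenvalues λ = -3 ± 3i (complex conjugate pair).
For λ=-3+3i: an eigenvector is (1,-1) - i(-2,3) = (1 + 2i, -1 - 3i).
A real fundamental pair from Re and Im of e^((-3+3i)t)v: X_1 = e^(-3t)(cos(3t)·(1,-1) + sin(3t)·(-2,3)), X_2 = e^(-3t)(sin(3t)·(1,-1) - cos(3t)·(-2,3)).
General solution: K_1X_1 + K_2X_2.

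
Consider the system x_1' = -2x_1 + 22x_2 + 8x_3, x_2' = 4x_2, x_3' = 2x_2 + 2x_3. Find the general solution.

x_1(t) = 5C_1e^(4t) + C_2e^(-2t) + 2C_3e^(2t), x_2(t) = C_1e^(4t), x_3(t) = C_1e^(4t) + C_3e^(2t)

Coefficient matrix A = [[-2, 22, 8], [0, 4, 0], [0, 2, 2]].
det(A - λI) = 0 gives eigenvalues λ = 4, -2, 2.
For λ=4: eigenvector (5,1,1).
For λ=-2: eigenvector (1,0,0).
For λ=2: eigenvector (2,0,1).
General solution: C_1e^(4t)(5,1,1) + C_2e^(-2t)(1,0,0) + C_3e^(2t)(2,0,1).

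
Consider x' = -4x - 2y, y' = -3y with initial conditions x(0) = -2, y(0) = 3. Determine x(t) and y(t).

x(t) = -6e^(-3t) + 4e^(-4t), y(t) = 3e^(-3t)

Coefficient matrix A = [[-4, -2], [0, -3]].
Characteristic polynomial det(A - λI) = λ^2 + 7λ + 12 = 0.
Eigenvalues λ = -4, -3.
For λ=-4: (A-λI) row 1 is [0, -2], so an eigenvector is (-1, 0).
For λ=-3: (A-λI) row 1 is [-1, -2], so an eigenvector is (-2, 1).
General solution: c_1e^(-4t)(-1,0) + c_2e^(-3t)(-2,1).
Applying x(0)=-2, y(0)=3 gives c_1=-4, c_2=3.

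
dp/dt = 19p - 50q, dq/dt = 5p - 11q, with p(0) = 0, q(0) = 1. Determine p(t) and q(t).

p(t) = -10e^(4t)sin(5t), q(t) = -3e^(4t)sin(5t) + e^(4t)cos(5t)

Coefficient matrix A = [[19, -50], [5, -11]].
Characteristic polynomial det(A - λI) = λ^2 - 8λ + 41 = 0.
Eigenvalues λ = 4 ± 5i (complex conjugate pair).
For λ=4+5i: an eigenvector is (1,0) - i(3,1) = (1 - 3i, 0 - i).
A real fundamental pair from Re and Im of e^((4+5i)t)v: X_1 = e^(4t)(cos(5t)·(1,0) + sin(5t)·(3,1)), X_2 = e^(4t)(sin(5t)·(1,0) - cos(5t)·(3,1)).
General solution: C_1X_1 + C_2X_2.
Applying p(0)=0, q(0)=1 gives C_1=-3, C_2=-1.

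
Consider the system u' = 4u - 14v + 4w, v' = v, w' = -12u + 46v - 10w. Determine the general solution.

Coefficient matrix A = [[4, -14, 4], [0, 1, 0], [-12, 46, -10]].
det(A - λI) = 0 gives eigenvalues λ = -4, 1, -2.
For λ=-4: eigenvector (1,0,-2).
For λ=1: eigenvector (2,1,2).
For λ=-2: eigenvector (2,0,-3).
General solution: c_1e^(-4t)(1,0,-2) + c_2e^(t)(2,1,2) + c_3e^(-2t)(2,0,-3).

u(t) = c_1e^(-4t) + 2c_2e^(t) + 2c_3e^(-2t), v(t) = c_2e^(t), w(t) = -2c_1e^(-4t) + 2c_2e^(t) - 3c_3e^(-2t)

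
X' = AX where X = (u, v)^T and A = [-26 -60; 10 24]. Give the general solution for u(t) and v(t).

Coefficient matrix A = [[-26, -60], [10, 24]].
Characteristic polynomial det(A - λI) = λ^2 + 2λ - 24 = 0.
Eigenvalues λ = 4, -6.
For λ=4: (A-λI) row 1 is [-30, -60], so an eigenvector is (2, -1).
For λ=-6: (A-λI) row 1 is [-20, -60], so an eigenvector is (-3, 1).
General solution: K_1e^(4t)(2,-1) + K_2e^(-6t)(-3,1).

u(t) = 2K_1e^(4t) - 3K_2e^(-6t), v(t) = -K_1e^(4t) + K_2e^(-6t)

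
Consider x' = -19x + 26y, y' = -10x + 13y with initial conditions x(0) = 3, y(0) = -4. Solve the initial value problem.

x(t) = -76e^(-3t)sin(2t) + 3e^(-3t)cos(2t), y(t) = -47e^(-3t)sin(2t) - 4e^(-3t)cos(2t)

Coefficient matrix A = [[-19, 26], [-10, 13]].
Characteristic polynomial det(A - λI) = λ^2 + 6λ + 13 = 0.
Eigenvalues λ = -3 ± 2i (complex conjugate pair).
For λ=-3+2i: an eigenvector is (3,2) - i(2,1) = (3 - 2i, 2 - i).
A real fundamental pair from Re and Im of e^((-3+2i)t)v: X_1 = e^(-3t)(cos(2t)·(3,2) + sin(2t)·(2,1)), X_2 = e^(-3t)(sin(2t)·(3,2) - cos(2t)·(2,1)).
General solution: c_1X_1 + c_2X_2.
Applying x(0)=3, y(0)=-4 gives c_1=-11, c_2=-18.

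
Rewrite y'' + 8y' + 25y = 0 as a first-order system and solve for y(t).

Let x_1 = y, x_2 = y'. Then x_1' = x_2 and x_2' = -25x_1 - 8x_2.
A = [[0,1],[-25,-8]]; det(A-λI) = λ^2 + 8λ + 25.
Eigenvalues λ = -4 ± 3i.

y(t) = C_1e^(-4t)cos(3t) + C_2e^(-4t)sin(3t)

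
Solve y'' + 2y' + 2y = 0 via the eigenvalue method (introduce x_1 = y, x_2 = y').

Let x_1 = y, x_2 = y'. Then x_1' = x_2 and x_2' = -2x_1 - 2x_2.
A = [[0,1],[-2,-2]]; det(A-λI) = λ^2 + 2λ + 2.
Eigenvalues λ = -1 ± i.

y(t) = C_1e^(-t)cos(t) + C_2e^(-t)sin(t)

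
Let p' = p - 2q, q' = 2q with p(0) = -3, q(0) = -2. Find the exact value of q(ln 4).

-32

A = [[1,-2],[0,2]]; eigenvalues λ = 2, 1.
Eigenvectors: (-2,1) for λ=2, (1,0) for λ=1.
From the initial condition, c_1 = -2, c_2 = -7.
q(ln 4) = (-2)(4^2)(1) + (-7)(4^1)(0) = -32.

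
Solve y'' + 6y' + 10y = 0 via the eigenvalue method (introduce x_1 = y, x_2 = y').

y(t) = C_1e^(-3t)cos(t) + C_2e^(-3t)sin(t)

Let x_1 = y, x_2 = y'. Then x_1' = x_2 and x_2' = -10x_1 - 6x_2.
A = [[0,1],[-10,-6]]; det(A-λI) = λ^2 + 6λ + 10.
Eigenvalues λ = -3 ± i.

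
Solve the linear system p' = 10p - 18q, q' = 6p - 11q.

Coefficient matrix A = [[10, -18], [6, -11]].
Characteristic polynomial det(A - λI) = λ^2 + λ - 2 = 0.
Eigenvalues λ = -2, 1.
For λ=-2: (A-λI) row 1 is [12, -18], so an eigenvector is (-3, -2).
For λ=1: (A-λI) row 1 is [9, -18], so an eigenvector is (2, 1).
General solution: K_1e^(-2t)(-3,-2) + K_2e^(t)(2,1).

p(t) = -3K_1e^(-2t) + 2K_2e^(t), q(t) = -2K_1e^(-2t) + K_2e^(t)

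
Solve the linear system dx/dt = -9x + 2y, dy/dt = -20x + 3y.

x(t) = C_1e^(-3t)cos(2t) + C_2e^(-3t)sin(2t), y(t) = -C_1e^(-3t)sin(2t) + 3C_1e^(-3t)cos(2t) + 3C_2e^(-3t)sin(2t) + C_2e^(-3t)cos(2t)

Coefficient matrix A = [[-9, 2], [-20, 3]].
Characteristic polynomial det(A - λI) = λ^2 + 6λ + 13 = 0.
Eigenvalues λ = -3 ± 2i (complex conjugate pair).
For λ=-3+2i: an eigenvector is (1,3) - i(0,-1) = (1, 3 + i).
A real fundamental pair from Re and Im of e^((-3+2i)t)v: X_1 = e^(-3t)(cos(2t)·(1,3) + sin(2t)·(0,-1)), X_2 = e^(-3t)(sin(2t)·(1,3) - cos(2t)·(0,-1)).
General solution: C_1X_1 + C_2X_2.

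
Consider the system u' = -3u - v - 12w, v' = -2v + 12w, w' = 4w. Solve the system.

u(t) = K_1e^(-3t) + K_2e^(-2t) + 2K_3e^(4t), v(t) = -K_2e^(-2t) - 2K_3e^(4t), w(t) = -K_3e^(4t)

Coefficient matrix A = [[-3, -1, -12], [0, -2, 12], [0, 0, 4]].
det(A - λI) = 0 gives eigenvalues λ = -3, -2, 4.
For λ=-3: eigenvector (1,0,0).
For λ=-2: eigenvector (1,-1,0).
For λ=4: eigenvector (2,-2,-1).
General solution: K_1e^(-3t)(1,0,0) + K_2e^(-2t)(1,-1,0) + K_3e^(4t)(2,-2,-1).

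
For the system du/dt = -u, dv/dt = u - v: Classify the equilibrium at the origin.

A = [[-1,0],[1,-1]]; det(A-λI) = λ^2 + 2λ + 1.
repeated λ = -1 with a single eigenvector.

stable improper node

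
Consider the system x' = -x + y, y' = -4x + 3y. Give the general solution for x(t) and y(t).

Coefficient matrix A = [[-1, 1], [-4, 3]].
Characteristic polynomial det(A - λI) = λ^2 - 2λ + 1 = 0.
Single eigenvalue λ = 1 with algebraic multiplicity 2.
Eigenvector v = (1,2); generalized eigenvector w with (A-λI)w=v is (1,3).
General solution: e^(t)[c_1·v + c_2·(t·v + w)].

x(t) = c_1e^(t) + c_2te^(t) + c_2e^(t), y(t) = 2c_1e^(t) + 2c_2te^(t) + 3c_2e^(t)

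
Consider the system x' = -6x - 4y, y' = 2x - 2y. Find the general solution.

x(t) = c_1e^(-4t)sin(2t) + c_1e^(-4t)cos(2t) + c_2e^(-4t)sin(2t) - c_2e^(-4t)cos(2t), y(t) = -c_1e^(-4t)cos(2t) - c_2e^(-4t)sin(2t)

Coefficient matrix A = [[-6, -4], [2, -2]].
Characteristic polynomial det(A - λI) = λ^2 + 8λ + 20 = 0.
Eigenvalues λ = -4 ± 2i (complex conjugate pair).
For λ=-4+2i: an eigenvector is (1,-1) - i(1,0) = (1 - i, -1).
A real fundamental pair from Re and Im of e^((-4+2i)t)v: X_1 = e^(-4t)(cos(2t)·(1,-1) + sin(2t)·(1,0)), X_2 = e^(-4t)(sin(2t)·(1,-1) - cos(2t)·(1,0)).
General solution: c_1X_1 + c_2X_2.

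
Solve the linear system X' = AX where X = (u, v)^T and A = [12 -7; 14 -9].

Coefficient matrix A = [[12, -7], [14, -9]].
Characteristic polynomial det(A - λI) = λ^2 - 3λ - 10 = 0.
Eigenvalues λ = 5, -2.
For λ=5: (A-λI) row 1 is [7, -7], so an eigenvector is (-1, -1).
For λ=-2: (A-λI) row 1 is [14, -7], so an eigenvector is (-1, -2).
General solution: c_1e^(5t)(-1,-1) + c_2e^(-2t)(-1,-2).

u(t) = -c_1e^(5t) - c_2e^(-2t), v(t) = -c_1e^(5t) - 2c_2e^(-2t)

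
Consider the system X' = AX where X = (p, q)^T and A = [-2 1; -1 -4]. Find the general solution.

Coefficient matrix A = [[-2, 1], [-1, -4]].
Characteristic polynomial det(A - λI) = λ^2 + 6λ + 9 = 0.
Single eigenvalue λ = -3 with algebraic multiplicity 2.
Eigenvector v = (-1,1); generalized eigenvector w with (A-λI)w=v is (-3,2).
General solution: e^(-3t)[c_1·v + c_2·(t·v + w)].

p(t) = -c_1e^(-3t) - c_2te^(-3t) - 3c_2e^(-3t), q(t) = c_1e^(-3t) + c_2te^(-3t) + 2c_2e^(-3t)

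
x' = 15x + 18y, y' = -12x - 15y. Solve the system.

Coefficient matrix A = [[15, 18], [-12, -15]].
Characteristic polynomial det(A - λI) = λ^2 - 9 = 0.
Eigenvalues λ = -3, 3.
For λ=-3: (A-λI) row 1 is [18, 18], so an eigenvector is (1, -1).
For λ=3: (A-λI) row 1 is [12, 18], so an eigenvector is (3, -2).
General solution: c_1e^(-3t)(1,-1) + c_2e^(3t)(3,-2).

x(t) = c_1e^(-3t) + 3c_2e^(3t), y(t) = -c_1e^(-3t) - 2c_2e^(3t)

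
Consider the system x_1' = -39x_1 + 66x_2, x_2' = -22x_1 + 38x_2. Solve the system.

x_1(t) = 2C_1e^(-6t) - 3C_2e^(5t), x_2(t) = C_1e^(-6t) - 2C_2e^(5t)

Coefficient matrix A = [[-39, 66], [-22, 38]].
Characteristic polynomial det(A - λI) = λ^2 + λ - 30 = 0.
Eigenvalues λ = -6, 5.
For λ=-6: (A-λI) row 1 is [-33, 66], so an eigenvector is (2, 1).
For λ=5: (A-λI) row 1 is [-44, 66], so an eigenvector is (-3, -2).
General solution: C_1e^(-6t)(2,1) + C_2e^(5t)(-3,-2).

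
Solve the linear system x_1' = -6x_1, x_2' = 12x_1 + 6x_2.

Coefficient matrix A = [[-6, 0], [12, 6]].
Characteristic polynomial det(A - λI) = λ^2 - 36 = 0.
Eigenvalues λ = -6, 6.
For λ=-6: (A-λI) row 2 is [12, 12], so an eigenvector is (-1, 1).
For λ=6: (A-λI) row 1 is [-12, 0], so an eigenvector is (0, -1).
General solution: C_1e^(-6t)(-1,1) + C_2e^(6t)(0,-1).

x_1(t) = -C_1e^(-6t), x_2(t) = C_1e^(-6t) - C_2e^(6t)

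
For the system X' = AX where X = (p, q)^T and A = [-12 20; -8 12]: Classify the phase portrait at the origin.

center

A = [[-12,20],[-8,12]]; det(A-λI) = λ^2 + 16.
λ = 0 ± 4i: zero real part.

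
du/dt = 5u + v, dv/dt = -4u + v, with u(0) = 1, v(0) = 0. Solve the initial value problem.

Coefficient matrix A = [[5, 1], [-4, 1]].
Characteristic polynomial det(A - λI) = λ^2 - 6λ + 9 = 0.
Single eigenvalue λ = 3 with algebraic multiplicity 2.
Eigenvector v = (-1,2); generalized eigenvector w with (A-λI)w=v is (0,-1).
General solution: e^(3t)[C_1·v + C_2·(t·v + w)].
Applying u(0)=1, v(0)=0 gives C_1=-1, C_2=-2.

u(t) = 2te^(3t) + e^(3t), v(t) = -4te^(3t)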